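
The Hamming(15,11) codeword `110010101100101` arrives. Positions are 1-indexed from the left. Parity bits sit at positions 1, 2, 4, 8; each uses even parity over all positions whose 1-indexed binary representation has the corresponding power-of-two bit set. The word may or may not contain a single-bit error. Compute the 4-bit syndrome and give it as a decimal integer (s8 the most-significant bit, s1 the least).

0

s1: b1⊕b3⊕b5⊕b7⊕b9⊕b11⊕b13⊕b15 = 1⊕0⊕1⊕1⊕1⊕0⊕1⊕1 = 0
s2: b2⊕b3⊕b6⊕b7⊕b10⊕b11⊕b14⊕b15 = 1⊕0⊕0⊕1⊕1⊕0⊕0⊕1 = 0
s4: b4⊕b5⊕b6⊕b7⊕b12⊕b13⊕b14⊕b15 = 0⊕1⊕0⊕1⊕0⊕1⊕0⊕1 = 0
s8: b8⊕b9⊕b10⊕b11⊕b12⊕b13⊕b14⊕b15 = 0⊕1⊕1⊕0⊕0⊕1⊕0⊕1 = 0
Syndrome (s8...s1) = 0000 → position 0 (no error).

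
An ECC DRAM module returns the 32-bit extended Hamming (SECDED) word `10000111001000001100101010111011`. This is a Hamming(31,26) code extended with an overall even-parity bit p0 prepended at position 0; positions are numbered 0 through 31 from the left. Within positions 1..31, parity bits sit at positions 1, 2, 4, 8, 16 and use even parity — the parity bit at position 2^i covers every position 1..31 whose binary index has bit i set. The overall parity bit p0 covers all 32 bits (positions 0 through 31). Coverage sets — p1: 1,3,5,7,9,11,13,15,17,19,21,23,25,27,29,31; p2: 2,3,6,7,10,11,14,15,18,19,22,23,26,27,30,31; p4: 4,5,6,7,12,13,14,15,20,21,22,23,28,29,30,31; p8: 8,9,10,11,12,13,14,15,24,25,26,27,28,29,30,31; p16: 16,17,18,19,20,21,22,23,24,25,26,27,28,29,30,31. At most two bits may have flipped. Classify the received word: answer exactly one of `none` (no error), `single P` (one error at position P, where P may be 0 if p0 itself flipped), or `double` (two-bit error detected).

single 9

s1: b1⊕b3⊕b5⊕b7⊕b9⊕b11⊕b13⊕b15⊕b17⊕b19⊕b21⊕b23⊕b25⊕b27⊕b29⊕b31 = 0⊕0⊕1⊕1⊕0⊕0⊕0⊕0⊕1⊕0⊕0⊕0⊕0⊕1⊕0⊕1 = 1
s2: b2⊕b3⊕b6⊕b7⊕b10⊕b11⊕b14⊕b15⊕b18⊕b19⊕b22⊕b23⊕b26⊕b27⊕b30⊕b31 = 0⊕0⊕1⊕1⊕1⊕0⊕0⊕0⊕0⊕0⊕1⊕0⊕1⊕1⊕1⊕1 = 0
s4: b4⊕b5⊕b6⊕b7⊕b12⊕b13⊕b14⊕b15⊕b20⊕b21⊕b22⊕b23⊕b28⊕b29⊕b30⊕b31 = 0⊕1⊕1⊕1⊕0⊕0⊕0⊕0⊕1⊕0⊕1⊕0⊕1⊕0⊕1⊕1 = 0
s8: b8⊕b9⊕b10⊕b11⊕b12⊕b13⊕b14⊕b15⊕b24⊕b25⊕b26⊕b27⊕b28⊕b29⊕b30⊕b31 = 0⊕0⊕1⊕0⊕0⊕0⊕0⊕0⊕1⊕0⊕1⊕1⊕1⊕0⊕1⊕1 = 1
s16: b16⊕b17⊕b18⊕b19⊕b20⊕b21⊕b22⊕b23⊕b24⊕b25⊕b26⊕b27⊕b28⊕b29⊕b30⊕b31 = 1⊕1⊕0⊕0⊕1⊕0⊕1⊕0⊕1⊕0⊕1⊕1⊕1⊕0⊕1⊕1 = 0
Syndrome (s16...s1) = 01001 → position 9.
Overall parity (XOR of all 32 bits, including p0): 1⊕0⊕0⊕0⊕0⊕1⊕1⊕1⊕0⊕0⊕1⊕0⊕0⊕0⊕0⊕0⊕1⊕1⊕0⊕0⊕1⊕0⊕1⊕0⊕1⊕0⊕1⊕1⊕1⊕0⊕1⊕1 = 1
Overall=1, syndrome position=9 → single-bit error at position 9.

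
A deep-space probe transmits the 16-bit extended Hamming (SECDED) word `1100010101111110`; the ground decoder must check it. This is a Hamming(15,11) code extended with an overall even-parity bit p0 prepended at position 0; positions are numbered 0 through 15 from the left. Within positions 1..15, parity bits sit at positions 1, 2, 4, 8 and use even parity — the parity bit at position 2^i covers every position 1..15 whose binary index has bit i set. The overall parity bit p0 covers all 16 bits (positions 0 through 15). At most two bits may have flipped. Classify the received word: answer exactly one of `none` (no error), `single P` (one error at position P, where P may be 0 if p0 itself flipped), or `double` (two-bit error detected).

double

s1: b1⊕b3⊕b5⊕b7⊕b9⊕b11⊕b13⊕b15 = 1⊕0⊕1⊕1⊕1⊕1⊕1⊕0 = 0
s2: b2⊕b3⊕b6⊕b7⊕b10⊕b11⊕b14⊕b15 = 0⊕0⊕0⊕1⊕1⊕1⊕1⊕0 = 0
s4: b4⊕b5⊕b6⊕b7⊕b12⊕b13⊕b14⊕b15 = 0⊕1⊕0⊕1⊕1⊕1⊕1⊕0 = 1
s8: b8⊕b9⊕b10⊕b11⊕b12⊕b13⊕b14⊕b15 = 0⊕1⊕1⊕1⊕1⊕1⊕1⊕0 = 0
Syndrome (s8...s1) = 0100 → position 4.
Overall parity (XOR of all 16 bits, including p0): 1⊕1⊕0⊕0⊕0⊕1⊕0⊕1⊕0⊕1⊕1⊕1⊕1⊕1⊕1⊕0 = 0
Overall=0, syndrome position=4 → double-bit error detected (uncorrectable).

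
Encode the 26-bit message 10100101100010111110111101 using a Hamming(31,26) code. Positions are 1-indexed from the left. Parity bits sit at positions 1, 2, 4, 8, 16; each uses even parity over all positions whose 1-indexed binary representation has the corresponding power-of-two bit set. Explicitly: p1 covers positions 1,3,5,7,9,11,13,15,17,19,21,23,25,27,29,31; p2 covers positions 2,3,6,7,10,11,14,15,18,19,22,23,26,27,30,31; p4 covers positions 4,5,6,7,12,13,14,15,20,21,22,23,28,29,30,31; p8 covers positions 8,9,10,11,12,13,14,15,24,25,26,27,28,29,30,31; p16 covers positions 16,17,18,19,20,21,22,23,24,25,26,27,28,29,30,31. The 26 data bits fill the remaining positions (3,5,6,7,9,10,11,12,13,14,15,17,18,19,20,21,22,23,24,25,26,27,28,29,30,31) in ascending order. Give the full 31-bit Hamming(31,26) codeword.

Place data bits at non-power-of-two positions: b3=1, b5=0, b6=1, b7=0, b9=0, b10=1, b11=0, b12=1, b13=1, b14=0, b15=0, b17=0, b18=1, b19=0, b20=1, b21=1, b22=1, b23=1, b24=1, b25=0, b26=1, b27=1, b28=1, b29=1, b30=0, b31=1.
p1 = XOR of data positions {3,5,7,9,11,13,15,17,19,21,23,25,27,29,31} = 1⊕0⊕0⊕0⊕0⊕1⊕0⊕0⊕0⊕1⊕1⊕0⊕1⊕1⊕1 = 1
p2 = XOR of data positions {3,6,7,10,11,14,15,18,19,22,23,26,27,30,31} = 1⊕1⊕0⊕1⊕0⊕0⊕0⊕1⊕0⊕1⊕1⊕1⊕1⊕0⊕1 = 1
p4 = XOR of data positions {5,6,7,12,13,14,15,20,21,22,23,28,29,30,31} = 0⊕1⊕0⊕1⊕1⊕0⊕0⊕1⊕1⊕1⊕1⊕1⊕1⊕0⊕1 = 0
p8 = XOR of data positions {9,10,11,12,13,14,15,24,25,26,27,28,29,30,31} = 0⊕1⊕0⊕1⊕1⊕0⊕0⊕1⊕0⊕1⊕1⊕1⊕1⊕0⊕1 = 1
p16 = XOR of data positions {17,18,19,20,21,22,23,24,25,26,27,28,29,30,31} = 0⊕1⊕0⊕1⊕1⊕1⊕1⊕1⊕0⊕1⊕1⊕1⊕1⊕0⊕1 = 1
Codeword b1..b31 = 1110010101011001010111110111101

1110010101011001010111110111101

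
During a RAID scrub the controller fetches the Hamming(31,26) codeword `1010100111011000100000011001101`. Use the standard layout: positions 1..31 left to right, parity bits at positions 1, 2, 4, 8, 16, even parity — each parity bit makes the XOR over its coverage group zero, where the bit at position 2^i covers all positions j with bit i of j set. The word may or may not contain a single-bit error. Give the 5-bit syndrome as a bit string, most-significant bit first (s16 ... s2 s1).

00011

s1: b1⊕b3⊕b5⊕b7⊕b9⊕b11⊕b13⊕b15⊕b17⊕b19⊕b21⊕b23⊕b25⊕b27⊕b29⊕b31 = 1⊕1⊕1⊕0⊕1⊕0⊕1⊕0⊕1⊕0⊕0⊕0⊕1⊕0⊕1⊕1 = 1
s2: b2⊕b3⊕b6⊕b7⊕b10⊕b11⊕b14⊕b15⊕b18⊕b19⊕b22⊕b23⊕b26⊕b27⊕b30⊕b31 = 0⊕1⊕0⊕0⊕1⊕0⊕0⊕0⊕0⊕0⊕0⊕0⊕0⊕0⊕0⊕1 = 1
s4: b4⊕b5⊕b6⊕b7⊕b12⊕b13⊕b14⊕b15⊕b20⊕b21⊕b22⊕b23⊕b28⊕b29⊕b30⊕b31 = 0⊕1⊕0⊕0⊕1⊕1⊕0⊕0⊕0⊕0⊕0⊕0⊕1⊕1⊕0⊕1 = 0
s8: b8⊕b9⊕b10⊕b11⊕b12⊕b13⊕b14⊕b15⊕b24⊕b25⊕b26⊕b27⊕b28⊕b29⊕b30⊕b31 = 1⊕1⊕1⊕0⊕1⊕1⊕0⊕0⊕1⊕1⊕0⊕0⊕1⊕1⊕0⊕1 = 0
s16: b16⊕b17⊕b18⊕b19⊕b20⊕b21⊕b22⊕b23⊕b24⊕b25⊕b26⊕b27⊕b28⊕b29⊕b30⊕b31 = 0⊕1⊕0⊕0⊕0⊕0⊕0⊕0⊕1⊕1⊕0⊕0⊕1⊕1⊕0⊕1 = 0
Syndrome (s16...s1) = 00011 → position 3.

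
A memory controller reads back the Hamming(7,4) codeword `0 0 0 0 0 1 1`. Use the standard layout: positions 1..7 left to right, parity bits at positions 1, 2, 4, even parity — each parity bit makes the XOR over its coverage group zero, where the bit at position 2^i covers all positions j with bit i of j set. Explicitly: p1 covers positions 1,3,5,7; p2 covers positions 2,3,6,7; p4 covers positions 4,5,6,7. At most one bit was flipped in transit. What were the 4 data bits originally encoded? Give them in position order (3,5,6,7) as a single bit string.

s1: b1⊕b3⊕b5⊕b7 = 0⊕0⊕0⊕1 = 1
s2: b2⊕b3⊕b6⊕b7 = 0⊕0⊕1⊕1 = 0
s4: b4⊕b5⊕b6⊕b7 = 0⊕0⊕1⊕1 = 0
Syndrome (s4...s1) = 001 → position 1.
Flip bit 1: corrected codeword = 1000011
Data bits at positions 3,5,6,7: 0011

0011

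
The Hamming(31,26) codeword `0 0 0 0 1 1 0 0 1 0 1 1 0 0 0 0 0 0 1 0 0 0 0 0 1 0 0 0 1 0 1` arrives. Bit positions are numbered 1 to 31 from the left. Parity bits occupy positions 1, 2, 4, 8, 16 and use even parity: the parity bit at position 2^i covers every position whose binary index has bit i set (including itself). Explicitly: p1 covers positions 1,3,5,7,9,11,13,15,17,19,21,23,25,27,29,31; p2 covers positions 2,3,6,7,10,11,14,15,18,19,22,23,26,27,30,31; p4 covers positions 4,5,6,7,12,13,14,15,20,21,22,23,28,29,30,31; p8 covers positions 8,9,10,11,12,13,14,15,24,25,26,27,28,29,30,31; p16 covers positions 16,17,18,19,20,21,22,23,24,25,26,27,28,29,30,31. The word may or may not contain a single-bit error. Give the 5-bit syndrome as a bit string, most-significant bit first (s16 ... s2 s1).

s1: b1⊕b3⊕b5⊕b7⊕b9⊕b11⊕b13⊕b15⊕b17⊕b19⊕b21⊕b23⊕b25⊕b27⊕b29⊕b31 = 0⊕0⊕1⊕0⊕1⊕1⊕0⊕0⊕0⊕1⊕0⊕0⊕1⊕0⊕1⊕1 = 1
s2: b2⊕b3⊕b6⊕b7⊕b10⊕b11⊕b14⊕b15⊕b18⊕b19⊕b22⊕b23⊕b26⊕b27⊕b30⊕b31 = 0⊕0⊕1⊕0⊕0⊕1⊕0⊕0⊕0⊕1⊕0⊕0⊕0⊕0⊕0⊕1 = 0
s4: b4⊕b5⊕b6⊕b7⊕b12⊕b13⊕b14⊕b15⊕b20⊕b21⊕b22⊕b23⊕b28⊕b29⊕b30⊕b31 = 0⊕1⊕1⊕0⊕1⊕0⊕0⊕0⊕0⊕0⊕0⊕0⊕0⊕1⊕0⊕1 = 1
s8: b8⊕b9⊕b10⊕b11⊕b12⊕b13⊕b14⊕b15⊕b24⊕b25⊕b26⊕b27⊕b28⊕b29⊕b30⊕b31 = 0⊕1⊕0⊕1⊕1⊕0⊕0⊕0⊕0⊕1⊕0⊕0⊕0⊕1⊕0⊕1 = 0
s16: b16⊕b17⊕b18⊕b19⊕b20⊕b21⊕b22⊕b23⊕b24⊕b25⊕b26⊕b27⊕b28⊕b29⊕b30⊕b31 = 0⊕0⊕0⊕1⊕0⊕0⊕0⊕0⊕0⊕1⊕0⊕0⊕0⊕1⊕0⊕1 = 0
Syndrome (s16...s1) = 00101 → position 5.

00101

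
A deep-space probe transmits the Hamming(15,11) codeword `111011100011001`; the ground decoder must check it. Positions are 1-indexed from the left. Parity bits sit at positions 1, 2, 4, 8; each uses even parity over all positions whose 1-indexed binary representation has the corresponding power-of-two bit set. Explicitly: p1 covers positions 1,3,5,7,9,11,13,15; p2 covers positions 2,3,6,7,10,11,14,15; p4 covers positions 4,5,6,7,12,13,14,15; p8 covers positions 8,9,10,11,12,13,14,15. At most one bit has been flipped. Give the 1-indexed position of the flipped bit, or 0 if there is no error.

12

s1: b1⊕b3⊕b5⊕b7⊕b9⊕b11⊕b13⊕b15 = 1⊕1⊕1⊕1⊕0⊕1⊕0⊕1 = 0
s2: b2⊕b3⊕b6⊕b7⊕b10⊕b11⊕b14⊕b15 = 1⊕1⊕1⊕1⊕0⊕1⊕0⊕1 = 0
s4: b4⊕b5⊕b6⊕b7⊕b12⊕b13⊕b14⊕b15 = 0⊕1⊕1⊕1⊕1⊕0⊕0⊕1 = 1
s8: b8⊕b9⊕b10⊕b11⊕b12⊕b13⊕b14⊕b15 = 0⊕0⊕0⊕1⊕1⊕0⊕0⊕1 = 1
Syndrome (s8...s1) = 1100 → position 12.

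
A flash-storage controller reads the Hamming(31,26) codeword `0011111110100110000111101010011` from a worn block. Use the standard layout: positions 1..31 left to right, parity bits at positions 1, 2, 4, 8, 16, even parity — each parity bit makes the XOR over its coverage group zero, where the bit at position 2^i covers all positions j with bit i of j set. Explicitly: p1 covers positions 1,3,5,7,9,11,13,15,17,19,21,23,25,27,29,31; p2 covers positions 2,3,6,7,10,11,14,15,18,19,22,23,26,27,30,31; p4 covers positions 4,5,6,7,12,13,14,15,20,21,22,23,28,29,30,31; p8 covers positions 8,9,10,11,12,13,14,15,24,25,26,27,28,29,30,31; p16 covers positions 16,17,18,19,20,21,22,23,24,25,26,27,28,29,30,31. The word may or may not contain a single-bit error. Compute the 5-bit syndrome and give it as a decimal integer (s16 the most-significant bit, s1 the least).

s1: b1⊕b3⊕b5⊕b7⊕b9⊕b11⊕b13⊕b15⊕b17⊕b19⊕b21⊕b23⊕b25⊕b27⊕b29⊕b31 = 0⊕1⊕1⊕1⊕1⊕1⊕0⊕1⊕0⊕0⊕1⊕1⊕1⊕1⊕0⊕1 = 1
s2: b2⊕b3⊕b6⊕b7⊕b10⊕b11⊕b14⊕b15⊕b18⊕b19⊕b22⊕b23⊕b26⊕b27⊕b30⊕b31 = 0⊕1⊕1⊕1⊕0⊕1⊕1⊕1⊕0⊕0⊕1⊕1⊕0⊕1⊕1⊕1 = 1
s4: b4⊕b5⊕b6⊕b7⊕b12⊕b13⊕b14⊕b15⊕b20⊕b21⊕b22⊕b23⊕b28⊕b29⊕b30⊕b31 = 1⊕1⊕1⊕1⊕0⊕0⊕1⊕1⊕1⊕1⊕1⊕1⊕0⊕0⊕1⊕1 = 0
s8: b8⊕b9⊕b10⊕b11⊕b12⊕b13⊕b14⊕b15⊕b24⊕b25⊕b26⊕b27⊕b28⊕b29⊕b30⊕b31 = 1⊕1⊕0⊕1⊕0⊕0⊕1⊕1⊕0⊕1⊕0⊕1⊕0⊕0⊕1⊕1 = 1
s16: b16⊕b17⊕b18⊕b19⊕b20⊕b21⊕b22⊕b23⊕b24⊕b25⊕b26⊕b27⊕b28⊕b29⊕b30⊕b31 = 0⊕0⊕0⊕0⊕1⊕1⊕1⊕1⊕0⊕1⊕0⊕1⊕0⊕0⊕1⊕1 = 0
Syndrome (s16...s1) = 01011 → position 11.

11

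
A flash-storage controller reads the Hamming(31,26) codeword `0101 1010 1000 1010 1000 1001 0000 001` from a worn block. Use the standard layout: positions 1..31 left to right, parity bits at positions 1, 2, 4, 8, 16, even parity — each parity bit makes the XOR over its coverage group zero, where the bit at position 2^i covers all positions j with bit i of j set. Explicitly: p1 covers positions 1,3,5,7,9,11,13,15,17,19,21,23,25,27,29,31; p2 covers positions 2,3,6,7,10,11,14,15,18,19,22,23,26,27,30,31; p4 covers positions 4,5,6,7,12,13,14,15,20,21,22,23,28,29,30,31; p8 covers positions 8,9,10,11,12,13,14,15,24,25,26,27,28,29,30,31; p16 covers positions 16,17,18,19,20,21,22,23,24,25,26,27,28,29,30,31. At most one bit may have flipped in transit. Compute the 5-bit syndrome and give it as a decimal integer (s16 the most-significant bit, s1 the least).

12

s1: b1⊕b3⊕b5⊕b7⊕b9⊕b11⊕b13⊕b15⊕b17⊕b19⊕b21⊕b23⊕b25⊕b27⊕b29⊕b31 = 0⊕0⊕1⊕1⊕1⊕0⊕1⊕1⊕1⊕0⊕1⊕0⊕0⊕0⊕0⊕1 = 0
s2: b2⊕b3⊕b6⊕b7⊕b10⊕b11⊕b14⊕b15⊕b18⊕b19⊕b22⊕b23⊕b26⊕b27⊕b30⊕b31 = 1⊕0⊕0⊕1⊕0⊕0⊕0⊕1⊕0⊕0⊕0⊕0⊕0⊕0⊕0⊕1 = 0
s4: b4⊕b5⊕b6⊕b7⊕b12⊕b13⊕b14⊕b15⊕b20⊕b21⊕b22⊕b23⊕b28⊕b29⊕b30⊕b31 = 1⊕1⊕0⊕1⊕0⊕1⊕0⊕1⊕0⊕1⊕0⊕0⊕0⊕0⊕0⊕1 = 1
s8: b8⊕b9⊕b10⊕b11⊕b12⊕b13⊕b14⊕b15⊕b24⊕b25⊕b26⊕b27⊕b28⊕b29⊕b30⊕b31 = 0⊕1⊕0⊕0⊕0⊕1⊕0⊕1⊕1⊕0⊕0⊕0⊕0⊕0⊕0⊕1 = 1
s16: b16⊕b17⊕b18⊕b19⊕b20⊕b21⊕b22⊕b23⊕b24⊕b25⊕b26⊕b27⊕b28⊕b29⊕b30⊕b31 = 0⊕1⊕0⊕0⊕0⊕1⊕0⊕0⊕1⊕0⊕0⊕0⊕0⊕0⊕0⊕1 = 0
Syndrome (s16...s1) = 01100 → position 12.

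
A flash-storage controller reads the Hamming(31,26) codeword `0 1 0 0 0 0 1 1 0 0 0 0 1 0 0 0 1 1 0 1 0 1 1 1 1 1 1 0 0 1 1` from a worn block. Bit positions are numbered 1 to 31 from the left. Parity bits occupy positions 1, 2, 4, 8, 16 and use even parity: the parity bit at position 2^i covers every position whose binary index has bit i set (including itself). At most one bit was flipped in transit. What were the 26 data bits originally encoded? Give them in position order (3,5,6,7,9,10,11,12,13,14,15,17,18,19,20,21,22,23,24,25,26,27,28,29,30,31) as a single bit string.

s1: b1⊕b3⊕b5⊕b7⊕b9⊕b11⊕b13⊕b15⊕b17⊕b19⊕b21⊕b23⊕b25⊕b27⊕b29⊕b31 = 0⊕0⊕0⊕1⊕0⊕0⊕1⊕0⊕1⊕0⊕0⊕1⊕1⊕1⊕0⊕1 = 1
s2: b2⊕b3⊕b6⊕b7⊕b10⊕b11⊕b14⊕b15⊕b18⊕b19⊕b22⊕b23⊕b26⊕b27⊕b30⊕b31 = 1⊕0⊕0⊕1⊕0⊕0⊕0⊕0⊕1⊕0⊕1⊕1⊕1⊕1⊕1⊕1 = 1
s4: b4⊕b5⊕b6⊕b7⊕b12⊕b13⊕b14⊕b15⊕b20⊕b21⊕b22⊕b23⊕b28⊕b29⊕b30⊕b31 = 0⊕0⊕0⊕1⊕0⊕1⊕0⊕0⊕1⊕0⊕1⊕1⊕0⊕0⊕1⊕1 = 1
s8: b8⊕b9⊕b10⊕b11⊕b12⊕b13⊕b14⊕b15⊕b24⊕b25⊕b26⊕b27⊕b28⊕b29⊕b30⊕b31 = 1⊕0⊕0⊕0⊕0⊕1⊕0⊕0⊕1⊕1⊕1⊕1⊕0⊕0⊕1⊕1 = 0
s16: b16⊕b17⊕b18⊕b19⊕b20⊕b21⊕b22⊕b23⊕b24⊕b25⊕b26⊕b27⊕b28⊕b29⊕b30⊕b31 = 0⊕1⊕1⊕0⊕1⊕0⊕1⊕1⊕1⊕1⊕1⊕1⊕0⊕0⊕1⊕1 = 1
Syndrome (s16...s1) = 10111 → position 23.
Flip bit 23: corrected codeword = 0100001100001000110101011110011
Data bits at positions 3,5,6,7,9,10,11,12,13,14,15,17,18,19,20,21,22,23,24,25,26,27,28,29,30,31: 00010000100110101011110011

00010000100110101011110011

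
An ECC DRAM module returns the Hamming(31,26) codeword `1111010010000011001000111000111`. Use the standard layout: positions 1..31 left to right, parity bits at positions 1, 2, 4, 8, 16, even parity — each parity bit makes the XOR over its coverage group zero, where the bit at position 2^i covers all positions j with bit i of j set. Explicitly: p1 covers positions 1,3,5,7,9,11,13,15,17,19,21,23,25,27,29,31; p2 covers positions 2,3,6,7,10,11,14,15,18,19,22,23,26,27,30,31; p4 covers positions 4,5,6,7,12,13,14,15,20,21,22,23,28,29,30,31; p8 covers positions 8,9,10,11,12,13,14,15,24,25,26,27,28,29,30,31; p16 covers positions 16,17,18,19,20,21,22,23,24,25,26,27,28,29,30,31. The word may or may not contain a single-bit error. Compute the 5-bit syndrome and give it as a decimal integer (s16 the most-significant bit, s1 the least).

s1: b1⊕b3⊕b5⊕b7⊕b9⊕b11⊕b13⊕b15⊕b17⊕b19⊕b21⊕b23⊕b25⊕b27⊕b29⊕b31 = 1⊕1⊕0⊕0⊕1⊕0⊕0⊕1⊕0⊕1⊕0⊕1⊕1⊕0⊕1⊕1 = 1
s2: b2⊕b3⊕b6⊕b7⊕b10⊕b11⊕b14⊕b15⊕b18⊕b19⊕b22⊕b23⊕b26⊕b27⊕b30⊕b31 = 1⊕1⊕1⊕0⊕0⊕0⊕0⊕1⊕0⊕1⊕0⊕1⊕0⊕0⊕1⊕1 = 0
s4: b4⊕b5⊕b6⊕b7⊕b12⊕b13⊕b14⊕b15⊕b20⊕b21⊕b22⊕b23⊕b28⊕b29⊕b30⊕b31 = 1⊕0⊕1⊕0⊕0⊕0⊕0⊕1⊕0⊕0⊕0⊕1⊕0⊕1⊕1⊕1 = 1
s8: b8⊕b9⊕b10⊕b11⊕b12⊕b13⊕b14⊕b15⊕b24⊕b25⊕b26⊕b27⊕b28⊕b29⊕b30⊕b31 = 0⊕1⊕0⊕0⊕0⊕0⊕0⊕1⊕1⊕1⊕0⊕0⊕0⊕1⊕1⊕1 = 1
s16: b16⊕b17⊕b18⊕b19⊕b20⊕b21⊕b22⊕b23⊕b24⊕b25⊕b26⊕b27⊕b28⊕b29⊕b30⊕b31 = 1⊕0⊕0⊕1⊕0⊕0⊕0⊕1⊕1⊕1⊕0⊕0⊕0⊕1⊕1⊕1 = 0
Syndrome (s16...s1) = 01101 → position 13.

13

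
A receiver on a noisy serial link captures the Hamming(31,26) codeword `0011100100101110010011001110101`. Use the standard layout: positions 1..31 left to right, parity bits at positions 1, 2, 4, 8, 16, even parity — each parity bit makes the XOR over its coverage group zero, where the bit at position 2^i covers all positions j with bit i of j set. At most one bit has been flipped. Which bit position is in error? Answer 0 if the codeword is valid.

s1: b1⊕b3⊕b5⊕b7⊕b9⊕b11⊕b13⊕b15⊕b17⊕b19⊕b21⊕b23⊕b25⊕b27⊕b29⊕b31 = 0⊕1⊕1⊕0⊕0⊕1⊕1⊕1⊕0⊕0⊕1⊕0⊕1⊕1⊕1⊕1 = 0
s2: b2⊕b3⊕b6⊕b7⊕b10⊕b11⊕b14⊕b15⊕b18⊕b19⊕b22⊕b23⊕b26⊕b27⊕b30⊕b31 = 0⊕1⊕0⊕0⊕0⊕1⊕1⊕1⊕1⊕0⊕1⊕0⊕1⊕1⊕0⊕1 = 1
s4: b4⊕b5⊕b6⊕b7⊕b12⊕b13⊕b14⊕b15⊕b20⊕b21⊕b22⊕b23⊕b28⊕b29⊕b30⊕b31 = 1⊕1⊕0⊕0⊕0⊕1⊕1⊕1⊕0⊕1⊕1⊕0⊕0⊕1⊕0⊕1 = 1
s8: b8⊕b9⊕b10⊕b11⊕b12⊕b13⊕b14⊕b15⊕b24⊕b25⊕b26⊕b27⊕b28⊕b29⊕b30⊕b31 = 1⊕0⊕0⊕1⊕0⊕1⊕1⊕1⊕0⊕1⊕1⊕1⊕0⊕1⊕0⊕1 = 0
s16: b16⊕b17⊕b18⊕b19⊕b20⊕b21⊕b22⊕b23⊕b24⊕b25⊕b26⊕b27⊕b28⊕b29⊕b30⊕b31 = 0⊕0⊕1⊕0⊕0⊕1⊕1⊕0⊕0⊕1⊕1⊕1⊕0⊕1⊕0⊕1 = 0
Syndrome (s16...s1) = 00110 → position 6.

6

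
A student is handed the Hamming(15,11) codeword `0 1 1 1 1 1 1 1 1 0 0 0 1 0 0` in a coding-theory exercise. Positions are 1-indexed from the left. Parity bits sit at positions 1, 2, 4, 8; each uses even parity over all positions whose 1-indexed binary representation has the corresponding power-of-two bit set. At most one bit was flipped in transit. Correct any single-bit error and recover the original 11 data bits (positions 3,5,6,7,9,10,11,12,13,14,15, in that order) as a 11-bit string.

s1: b1⊕b3⊕b5⊕b7⊕b9⊕b11⊕b13⊕b15 = 0⊕1⊕1⊕1⊕1⊕0⊕1⊕0 = 1
s2: b2⊕b3⊕b6⊕b7⊕b10⊕b11⊕b14⊕b15 = 1⊕1⊕1⊕1⊕0⊕0⊕0⊕0 = 0
s4: b4⊕b5⊕b6⊕b7⊕b12⊕b13⊕b14⊕b15 = 1⊕1⊕1⊕1⊕0⊕1⊕0⊕0 = 1
s8: b8⊕b9⊕b10⊕b11⊕b12⊕b13⊕b14⊕b15 = 1⊕1⊕0⊕0⊕0⊕1⊕0⊕0 = 1
Syndrome (s8...s1) = 1101 → position 13.
Flip bit 13: corrected codeword = 011111111000000
Data bits at positions 3,5,6,7,9,10,11,12,13,14,15: 11111000000

11111000000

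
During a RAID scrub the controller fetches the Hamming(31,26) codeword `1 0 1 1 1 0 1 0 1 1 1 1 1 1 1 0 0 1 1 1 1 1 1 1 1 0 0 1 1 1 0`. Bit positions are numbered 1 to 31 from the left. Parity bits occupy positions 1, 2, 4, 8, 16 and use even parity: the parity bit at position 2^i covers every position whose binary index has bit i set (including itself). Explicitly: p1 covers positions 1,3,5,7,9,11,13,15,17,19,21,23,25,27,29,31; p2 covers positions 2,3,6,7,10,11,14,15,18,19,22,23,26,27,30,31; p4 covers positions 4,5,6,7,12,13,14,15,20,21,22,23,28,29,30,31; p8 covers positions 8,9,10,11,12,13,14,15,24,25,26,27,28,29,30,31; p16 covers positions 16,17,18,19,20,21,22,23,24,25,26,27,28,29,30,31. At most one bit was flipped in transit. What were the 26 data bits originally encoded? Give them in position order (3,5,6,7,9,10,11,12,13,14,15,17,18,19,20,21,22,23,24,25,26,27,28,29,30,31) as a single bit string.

11011111111010111111001110

s1: b1⊕b3⊕b5⊕b7⊕b9⊕b11⊕b13⊕b15⊕b17⊕b19⊕b21⊕b23⊕b25⊕b27⊕b29⊕b31 = 1⊕1⊕1⊕1⊕1⊕1⊕1⊕1⊕0⊕1⊕1⊕1⊕1⊕0⊕1⊕0 = 1
s2: b2⊕b3⊕b6⊕b7⊕b10⊕b11⊕b14⊕b15⊕b18⊕b19⊕b22⊕b23⊕b26⊕b27⊕b30⊕b31 = 0⊕1⊕0⊕1⊕1⊕1⊕1⊕1⊕1⊕1⊕1⊕1⊕0⊕0⊕1⊕0 = 1
s4: b4⊕b5⊕b6⊕b7⊕b12⊕b13⊕b14⊕b15⊕b20⊕b21⊕b22⊕b23⊕b28⊕b29⊕b30⊕b31 = 1⊕1⊕0⊕1⊕1⊕1⊕1⊕1⊕1⊕1⊕1⊕1⊕1⊕1⊕1⊕0 = 0
s8: b8⊕b9⊕b10⊕b11⊕b12⊕b13⊕b14⊕b15⊕b24⊕b25⊕b26⊕b27⊕b28⊕b29⊕b30⊕b31 = 0⊕1⊕1⊕1⊕1⊕1⊕1⊕1⊕1⊕1⊕0⊕0⊕1⊕1⊕1⊕0 = 0
s16: b16⊕b17⊕b18⊕b19⊕b20⊕b21⊕b22⊕b23⊕b24⊕b25⊕b26⊕b27⊕b28⊕b29⊕b30⊕b31 = 0⊕0⊕1⊕1⊕1⊕1⊕1⊕1⊕1⊕1⊕0⊕0⊕1⊕1⊕1⊕0 = 1
Syndrome (s16...s1) = 10011 → position 19.
Flip bit 19: corrected codeword = 1011101011111110010111111001110
Data bits at positions 3,5,6,7,9,10,11,12,13,14,15,17,18,19,20,21,22,23,24,25,26,27,28,29,30,31: 11011111111010111111001110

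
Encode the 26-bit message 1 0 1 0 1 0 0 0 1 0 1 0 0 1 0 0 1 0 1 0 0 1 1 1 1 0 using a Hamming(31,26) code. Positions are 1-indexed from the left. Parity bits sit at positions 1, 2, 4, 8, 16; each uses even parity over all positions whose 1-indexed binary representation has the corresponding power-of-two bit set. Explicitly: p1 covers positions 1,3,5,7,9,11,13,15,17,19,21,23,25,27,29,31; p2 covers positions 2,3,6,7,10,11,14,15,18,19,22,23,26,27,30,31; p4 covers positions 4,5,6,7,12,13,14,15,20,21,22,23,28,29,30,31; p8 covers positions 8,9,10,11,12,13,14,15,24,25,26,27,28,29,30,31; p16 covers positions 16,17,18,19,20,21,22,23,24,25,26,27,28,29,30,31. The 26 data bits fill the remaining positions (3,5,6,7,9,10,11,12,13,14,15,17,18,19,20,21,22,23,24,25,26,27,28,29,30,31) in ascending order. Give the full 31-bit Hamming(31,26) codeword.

Place data bits at non-power-of-two positions: b3=1, b5=0, b6=1, b7=0, b9=1, b10=0, b11=0, b12=0, b13=1, b14=0, b15=1, b17=0, b18=0, b19=1, b20=0, b21=0, b22=1, b23=0, b24=1, b25=0, b26=0, b27=1, b28=1, b29=1, b30=1, b31=0.
p1 = XOR of data positions {3,5,7,9,11,13,15,17,19,21,23,25,27,29,31} = 1⊕0⊕0⊕1⊕0⊕1⊕1⊕0⊕1⊕0⊕0⊕0⊕1⊕1⊕0 = 1
p2 = XOR of data positions {3,6,7,10,11,14,15,18,19,22,23,26,27,30,31} = 1⊕1⊕0⊕0⊕0⊕0⊕1⊕0⊕1⊕1⊕0⊕0⊕1⊕1⊕0 = 1
p4 = XOR of data positions {5,6,7,12,13,14,15,20,21,22,23,28,29,30,31} = 0⊕1⊕0⊕0⊕1⊕0⊕1⊕0⊕0⊕1⊕0⊕1⊕1⊕1⊕0 = 1
p8 = XOR of data positions {9,10,11,12,13,14,15,24,25,26,27,28,29,30,31} = 1⊕0⊕0⊕0⊕1⊕0⊕1⊕1⊕0⊕0⊕1⊕1⊕1⊕1⊕0 = 0
p16 = XOR of data positions {17,18,19,20,21,22,23,24,25,26,27,28,29,30,31} = 0⊕0⊕1⊕0⊕0⊕1⊕0⊕1⊕0⊕0⊕1⊕1⊕1⊕1⊕0 = 1
Codeword b1..b31 = 1111010010001011001001010011110

1111010010001011001001010011110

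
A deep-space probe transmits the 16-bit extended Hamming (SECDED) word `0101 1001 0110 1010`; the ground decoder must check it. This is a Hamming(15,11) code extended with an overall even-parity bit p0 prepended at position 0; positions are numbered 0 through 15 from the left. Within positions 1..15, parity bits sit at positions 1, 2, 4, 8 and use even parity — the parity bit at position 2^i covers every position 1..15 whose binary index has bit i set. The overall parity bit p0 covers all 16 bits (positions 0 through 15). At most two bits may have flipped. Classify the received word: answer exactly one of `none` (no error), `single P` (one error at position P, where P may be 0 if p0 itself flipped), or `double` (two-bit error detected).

none

s1: b1⊕b3⊕b5⊕b7⊕b9⊕b11⊕b13⊕b15 = 1⊕1⊕0⊕1⊕1⊕0⊕0⊕0 = 0
s2: b2⊕b3⊕b6⊕b7⊕b10⊕b11⊕b14⊕b15 = 0⊕1⊕0⊕1⊕1⊕0⊕1⊕0 = 0
s4: b4⊕b5⊕b6⊕b7⊕b12⊕b13⊕b14⊕b15 = 1⊕0⊕0⊕1⊕1⊕0⊕1⊕0 = 0
s8: b8⊕b9⊕b10⊕b11⊕b12⊕b13⊕b14⊕b15 = 0⊕1⊕1⊕0⊕1⊕0⊕1⊕0 = 0
Syndrome (s8...s1) = 0000 → position 0 (no error).
Overall parity (XOR of all 16 bits, including p0): 0⊕1⊕0⊕1⊕1⊕0⊕0⊕1⊕0⊕1⊕1⊕0⊕1⊕0⊕1⊕0 = 0
Overall=0, syndrome position=0 → no error.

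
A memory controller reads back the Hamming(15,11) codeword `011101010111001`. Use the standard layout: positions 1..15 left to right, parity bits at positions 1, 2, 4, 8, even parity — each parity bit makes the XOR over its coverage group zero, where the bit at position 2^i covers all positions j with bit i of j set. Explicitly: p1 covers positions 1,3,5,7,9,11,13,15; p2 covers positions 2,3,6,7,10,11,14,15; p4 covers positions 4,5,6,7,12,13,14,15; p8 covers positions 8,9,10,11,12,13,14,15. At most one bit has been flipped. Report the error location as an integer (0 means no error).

s1: b1⊕b3⊕b5⊕b7⊕b9⊕b11⊕b13⊕b15 = 0⊕1⊕0⊕0⊕0⊕1⊕0⊕1 = 1
s2: b2⊕b3⊕b6⊕b7⊕b10⊕b11⊕b14⊕b15 = 1⊕1⊕1⊕0⊕1⊕1⊕0⊕1 = 0
s4: b4⊕b5⊕b6⊕b7⊕b12⊕b13⊕b14⊕b15 = 1⊕0⊕1⊕0⊕1⊕0⊕0⊕1 = 0
s8: b8⊕b9⊕b10⊕b11⊕b12⊕b13⊕b14⊕b15 = 1⊕0⊕1⊕1⊕1⊕0⊕0⊕1 = 1
Syndrome (s8...s1) = 1001 → position 9.

9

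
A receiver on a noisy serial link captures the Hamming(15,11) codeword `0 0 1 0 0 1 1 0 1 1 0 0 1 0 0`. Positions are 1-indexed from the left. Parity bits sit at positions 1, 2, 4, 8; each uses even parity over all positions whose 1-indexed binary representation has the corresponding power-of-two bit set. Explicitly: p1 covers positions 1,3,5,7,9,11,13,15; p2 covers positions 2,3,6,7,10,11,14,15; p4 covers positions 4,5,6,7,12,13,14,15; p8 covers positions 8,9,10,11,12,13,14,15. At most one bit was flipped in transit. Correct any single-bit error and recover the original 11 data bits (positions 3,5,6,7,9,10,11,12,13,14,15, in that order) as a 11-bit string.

10111101100

s1: b1⊕b3⊕b5⊕b7⊕b9⊕b11⊕b13⊕b15 = 0⊕1⊕0⊕1⊕1⊕0⊕1⊕0 = 0
s2: b2⊕b3⊕b6⊕b7⊕b10⊕b11⊕b14⊕b15 = 0⊕1⊕1⊕1⊕1⊕0⊕0⊕0 = 0
s4: b4⊕b5⊕b6⊕b7⊕b12⊕b13⊕b14⊕b15 = 0⊕0⊕1⊕1⊕0⊕1⊕0⊕0 = 1
s8: b8⊕b9⊕b10⊕b11⊕b12⊕b13⊕b14⊕b15 = 0⊕1⊕1⊕0⊕0⊕1⊕0⊕0 = 1
Syndrome (s8...s1) = 1100 → position 12.
Flip bit 12: corrected codeword = 001001101101100
Data bits at positions 3,5,6,7,9,10,11,12,13,14,15: 10111101100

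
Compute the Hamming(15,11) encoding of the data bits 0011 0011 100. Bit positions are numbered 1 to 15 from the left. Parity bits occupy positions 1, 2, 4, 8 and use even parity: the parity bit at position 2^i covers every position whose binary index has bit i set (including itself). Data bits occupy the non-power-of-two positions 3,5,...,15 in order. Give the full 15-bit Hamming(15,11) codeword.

110001110011100

Place data bits at non-power-of-two positions: b3=0, b5=0, b6=1, b7=1, b9=0, b10=0, b11=1, b12=1, b13=1, b14=0, b15=0.
p1 = XOR of data positions {3,5,7,9,11,13,15} = 0⊕0⊕1⊕0⊕1⊕1⊕0 = 1
p2 = XOR of data positions {3,6,7,10,11,14,15} = 0⊕1⊕1⊕0⊕1⊕0⊕0 = 1
p4 = XOR of data positions {5,6,7,12,13,14,15} = 0⊕1⊕1⊕1⊕1⊕0⊕0 = 0
p8 = XOR of data positions {9,10,11,12,13,14,15} = 0⊕0⊕1⊕1⊕1⊕0⊕0 = 1
Codeword b1..b15 = 110001110011100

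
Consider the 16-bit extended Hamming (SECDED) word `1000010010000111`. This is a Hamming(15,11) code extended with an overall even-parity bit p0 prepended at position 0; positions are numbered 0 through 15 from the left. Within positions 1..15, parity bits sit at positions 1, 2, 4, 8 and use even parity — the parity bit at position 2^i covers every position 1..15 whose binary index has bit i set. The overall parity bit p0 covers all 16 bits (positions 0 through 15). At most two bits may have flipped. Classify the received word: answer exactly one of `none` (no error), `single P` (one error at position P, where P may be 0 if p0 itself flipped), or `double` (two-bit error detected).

double

s1: b1⊕b3⊕b5⊕b7⊕b9⊕b11⊕b13⊕b15 = 0⊕0⊕1⊕0⊕0⊕0⊕1⊕1 = 1
s2: b2⊕b3⊕b6⊕b7⊕b10⊕b11⊕b14⊕b15 = 0⊕0⊕0⊕0⊕0⊕0⊕1⊕1 = 0
s4: b4⊕b5⊕b6⊕b7⊕b12⊕b13⊕b14⊕b15 = 0⊕1⊕0⊕0⊕0⊕1⊕1⊕1 = 0
s8: b8⊕b9⊕b10⊕b11⊕b12⊕b13⊕b14⊕b15 = 1⊕0⊕0⊕0⊕0⊕1⊕1⊕1 = 0
Syndrome (s8...s1) = 0001 → position 1.
Overall parity (XOR of all 16 bits, including p0): 1⊕0⊕0⊕0⊕0⊕1⊕0⊕0⊕1⊕0⊕0⊕0⊕0⊕1⊕1⊕1 = 0
Overall=0, syndrome position=1 → double-bit error detected (uncorrectable).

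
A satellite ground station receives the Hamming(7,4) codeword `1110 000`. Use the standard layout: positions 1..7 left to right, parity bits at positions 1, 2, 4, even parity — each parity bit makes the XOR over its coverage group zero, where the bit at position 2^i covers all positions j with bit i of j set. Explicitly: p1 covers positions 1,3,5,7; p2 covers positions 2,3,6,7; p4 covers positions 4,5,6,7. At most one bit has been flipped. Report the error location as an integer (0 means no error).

0

s1: b1⊕b3⊕b5⊕b7 = 1⊕1⊕0⊕0 = 0
s2: b2⊕b3⊕b6⊕b7 = 1⊕1⊕0⊕0 = 0
s4: b4⊕b5⊕b6⊕b7 = 0⊕0⊕0⊕0 = 0
Syndrome (s4...s1) = 000 → position 0 (no error).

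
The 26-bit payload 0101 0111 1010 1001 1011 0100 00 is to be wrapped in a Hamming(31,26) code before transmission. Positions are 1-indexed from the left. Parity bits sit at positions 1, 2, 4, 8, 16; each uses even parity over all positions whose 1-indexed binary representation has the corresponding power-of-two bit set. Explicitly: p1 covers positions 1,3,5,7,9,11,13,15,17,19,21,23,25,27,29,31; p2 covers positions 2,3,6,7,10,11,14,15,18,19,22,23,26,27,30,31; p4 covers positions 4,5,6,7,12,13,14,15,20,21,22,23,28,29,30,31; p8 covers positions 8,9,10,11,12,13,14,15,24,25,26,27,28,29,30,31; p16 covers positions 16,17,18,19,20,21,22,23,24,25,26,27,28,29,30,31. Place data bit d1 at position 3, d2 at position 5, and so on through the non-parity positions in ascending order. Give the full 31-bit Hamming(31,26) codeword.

Place data bits at non-power-of-two positions: b3=0, b5=1, b6=0, b7=1, b9=0, b10=1, b11=1, b12=1, b13=1, b14=0, b15=1, b17=0, b18=1, b19=0, b20=0, b21=1, b22=1, b23=0, b24=1, b25=1, b26=0, b27=1, b28=0, b29=0, b30=0, b31=0.
p1 = XOR of data positions {3,5,7,9,11,13,15,17,19,21,23,25,27,29,31} = 0⊕1⊕1⊕0⊕1⊕1⊕1⊕0⊕0⊕1⊕0⊕1⊕1⊕0⊕0 = 0
p2 = XOR of data positions {3,6,7,10,11,14,15,18,19,22,23,26,27,30,31} = 0⊕0⊕1⊕1⊕1⊕0⊕1⊕1⊕0⊕1⊕0⊕0⊕1⊕0⊕0 = 1
p4 = XOR of data positions {5,6,7,12,13,14,15,20,21,22,23,28,29,30,31} = 1⊕0⊕1⊕1⊕1⊕0⊕1⊕0⊕1⊕1⊕0⊕0⊕0⊕0⊕0 = 1
p8 = XOR of data positions {9,10,11,12,13,14,15,24,25,26,27,28,29,30,31} = 0⊕1⊕1⊕1⊕1⊕0⊕1⊕1⊕1⊕0⊕1⊕0⊕0⊕0⊕0 = 0
p16 = XOR of data positions {17,18,19,20,21,22,23,24,25,26,27,28,29,30,31} = 0⊕1⊕0⊕0⊕1⊕1⊕0⊕1⊕1⊕0⊕1⊕0⊕0⊕0⊕0 = 0
Codeword b1..b31 = 0101101001111010010011011010000

0101101001111010010011011010000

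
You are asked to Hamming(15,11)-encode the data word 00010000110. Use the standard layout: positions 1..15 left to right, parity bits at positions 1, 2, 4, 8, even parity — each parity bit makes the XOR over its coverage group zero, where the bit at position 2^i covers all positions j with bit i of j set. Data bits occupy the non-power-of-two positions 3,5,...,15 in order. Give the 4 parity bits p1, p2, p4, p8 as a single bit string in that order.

Place data bits at non-power-of-two positions: b3=0, b5=0, b6=0, b7=1, b9=0, b10=0, b11=0, b12=0, b13=1, b14=1, b15=0.
p1 = XOR of data positions {3,5,7,9,11,13,15} = 0⊕0⊕1⊕0⊕0⊕1⊕0 = 0
p2 = XOR of data positions {3,6,7,10,11,14,15} = 0⊕0⊕1⊕0⊕0⊕1⊕0 = 0
p4 = XOR of data positions {5,6,7,12,13,14,15} = 0⊕0⊕1⊕0⊕1⊕1⊕0 = 1
p8 = XOR of data positions {9,10,11,12,13,14,15} = 0⊕0⊕0⊕0⊕1⊕1⊕0 = 0
Parity bits p1,p2,p4,p8 = 0010

0010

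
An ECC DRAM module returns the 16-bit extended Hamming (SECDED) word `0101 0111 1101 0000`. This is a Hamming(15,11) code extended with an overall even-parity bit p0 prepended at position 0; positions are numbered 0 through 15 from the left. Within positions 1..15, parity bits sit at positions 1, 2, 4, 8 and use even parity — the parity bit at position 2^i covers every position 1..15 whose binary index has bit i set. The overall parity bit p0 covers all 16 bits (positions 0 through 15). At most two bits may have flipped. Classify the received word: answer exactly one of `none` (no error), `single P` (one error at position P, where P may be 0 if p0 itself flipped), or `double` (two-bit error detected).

s1: b1⊕b3⊕b5⊕b7⊕b9⊕b11⊕b13⊕b15 = 1⊕1⊕1⊕1⊕1⊕1⊕0⊕0 = 0
s2: b2⊕b3⊕b6⊕b7⊕b10⊕b11⊕b14⊕b15 = 0⊕1⊕1⊕1⊕0⊕1⊕0⊕0 = 0
s4: b4⊕b5⊕b6⊕b7⊕b12⊕b13⊕b14⊕b15 = 0⊕1⊕1⊕1⊕0⊕0⊕0⊕0 = 1
s8: b8⊕b9⊕b10⊕b11⊕b12⊕b13⊕b14⊕b15 = 1⊕1⊕0⊕1⊕0⊕0⊕0⊕0 = 1
Syndrome (s8...s1) = 1100 → position 12.
Overall parity (XOR of all 16 bits, including p0): 0⊕1⊕0⊕1⊕0⊕1⊕1⊕1⊕1⊕1⊕0⊕1⊕0⊕0⊕0⊕0 = 0
Overall=0, syndrome position=12 → double-bit error detected (uncorrectable).

double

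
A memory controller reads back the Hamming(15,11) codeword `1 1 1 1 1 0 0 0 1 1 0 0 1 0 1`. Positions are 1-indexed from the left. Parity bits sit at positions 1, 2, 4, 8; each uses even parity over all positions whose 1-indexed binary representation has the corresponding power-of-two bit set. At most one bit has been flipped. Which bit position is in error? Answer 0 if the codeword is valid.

s1: b1⊕b3⊕b5⊕b7⊕b9⊕b11⊕b13⊕b15 = 1⊕1⊕1⊕0⊕1⊕0⊕1⊕1 = 0
s2: b2⊕b3⊕b6⊕b7⊕b10⊕b11⊕b14⊕b15 = 1⊕1⊕0⊕0⊕1⊕0⊕0⊕1 = 0
s4: b4⊕b5⊕b6⊕b7⊕b12⊕b13⊕b14⊕b15 = 1⊕1⊕0⊕0⊕0⊕1⊕0⊕1 = 0
s8: b8⊕b9⊕b10⊕b11⊕b12⊕b13⊕b14⊕b15 = 0⊕1⊕1⊕0⊕0⊕1⊕0⊕1 = 0
Syndrome (s8...s1) = 0000 → position 0 (no error).

0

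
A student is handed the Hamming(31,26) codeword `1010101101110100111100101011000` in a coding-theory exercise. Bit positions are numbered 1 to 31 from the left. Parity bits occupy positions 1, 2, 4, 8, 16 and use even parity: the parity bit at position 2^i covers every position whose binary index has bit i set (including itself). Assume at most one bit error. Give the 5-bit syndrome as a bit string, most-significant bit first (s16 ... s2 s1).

00110

s1: b1⊕b3⊕b5⊕b7⊕b9⊕b11⊕b13⊕b15⊕b17⊕b19⊕b21⊕b23⊕b25⊕b27⊕b29⊕b31 = 1⊕1⊕1⊕1⊕0⊕1⊕0⊕0⊕1⊕1⊕0⊕1⊕1⊕1⊕0⊕0 = 0
s2: b2⊕b3⊕b6⊕b7⊕b10⊕b11⊕b14⊕b15⊕b18⊕b19⊕b22⊕b23⊕b26⊕b27⊕b30⊕b31 = 0⊕1⊕0⊕1⊕1⊕1⊕1⊕0⊕1⊕1⊕0⊕1⊕0⊕1⊕0⊕0 = 1
s4: b4⊕b5⊕b6⊕b7⊕b12⊕b13⊕b14⊕b15⊕b20⊕b21⊕b22⊕b23⊕b28⊕b29⊕b30⊕b31 = 0⊕1⊕0⊕1⊕1⊕0⊕1⊕0⊕1⊕0⊕0⊕1⊕1⊕0⊕0⊕0 = 1
s8: b8⊕b9⊕b10⊕b11⊕b12⊕b13⊕b14⊕b15⊕b24⊕b25⊕b26⊕b27⊕b28⊕b29⊕b30⊕b31 = 1⊕0⊕1⊕1⊕1⊕0⊕1⊕0⊕0⊕1⊕0⊕1⊕1⊕0⊕0⊕0 = 0
s16: b16⊕b17⊕b18⊕b19⊕b20⊕b21⊕b22⊕b23⊕b24⊕b25⊕b26⊕b27⊕b28⊕b29⊕b30⊕b31 = 0⊕1⊕1⊕1⊕1⊕0⊕0⊕1⊕0⊕1⊕0⊕1⊕1⊕0⊕0⊕0 = 0
Syndrome (s16...s1) = 00110 → position 6.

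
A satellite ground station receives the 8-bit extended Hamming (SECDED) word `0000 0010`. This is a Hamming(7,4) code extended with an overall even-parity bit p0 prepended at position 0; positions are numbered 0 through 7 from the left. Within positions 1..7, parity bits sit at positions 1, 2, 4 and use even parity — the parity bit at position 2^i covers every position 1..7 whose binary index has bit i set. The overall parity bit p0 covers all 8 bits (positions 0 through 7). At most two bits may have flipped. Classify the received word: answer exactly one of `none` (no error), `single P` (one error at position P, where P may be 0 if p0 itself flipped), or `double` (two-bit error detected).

single 6

s1: b1⊕b3⊕b5⊕b7 = 0⊕0⊕0⊕0 = 0
s2: b2⊕b3⊕b6⊕b7 = 0⊕0⊕1⊕0 = 1
s4: b4⊕b5⊕b6⊕b7 = 0⊕0⊕1⊕0 = 1
Syndrome (s4...s1) = 110 → position 6.
Overall parity (XOR of all 8 bits, including p0): 0⊕0⊕0⊕0⊕0⊕0⊕1⊕0 = 1
Overall=1, syndrome position=6 → single-bit error at position 6.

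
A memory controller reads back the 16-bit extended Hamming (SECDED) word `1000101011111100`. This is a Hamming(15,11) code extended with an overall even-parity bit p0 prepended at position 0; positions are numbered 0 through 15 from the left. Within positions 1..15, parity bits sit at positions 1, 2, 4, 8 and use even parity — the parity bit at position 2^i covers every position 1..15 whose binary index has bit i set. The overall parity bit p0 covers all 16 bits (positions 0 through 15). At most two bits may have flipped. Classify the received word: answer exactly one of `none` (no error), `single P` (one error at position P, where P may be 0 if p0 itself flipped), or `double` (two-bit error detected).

s1: b1⊕b3⊕b5⊕b7⊕b9⊕b11⊕b13⊕b15 = 0⊕0⊕0⊕0⊕1⊕1⊕1⊕0 = 1
s2: b2⊕b3⊕b6⊕b7⊕b10⊕b11⊕b14⊕b15 = 0⊕0⊕1⊕0⊕1⊕1⊕0⊕0 = 1
s4: b4⊕b5⊕b6⊕b7⊕b12⊕b13⊕b14⊕b15 = 1⊕0⊕1⊕0⊕1⊕1⊕0⊕0 = 0
s8: b8⊕b9⊕b10⊕b11⊕b12⊕b13⊕b14⊕b15 = 1⊕1⊕1⊕1⊕1⊕1⊕0⊕0 = 0
Syndrome (s8...s1) = 0011 → position 3.
Overall parity (XOR of all 16 bits, including p0): 1⊕0⊕0⊕0⊕1⊕0⊕1⊕0⊕1⊕1⊕1⊕1⊕1⊕1⊕0⊕0 = 1
Overall=1, syndrome position=3 → single-bit error at position 3.

single 3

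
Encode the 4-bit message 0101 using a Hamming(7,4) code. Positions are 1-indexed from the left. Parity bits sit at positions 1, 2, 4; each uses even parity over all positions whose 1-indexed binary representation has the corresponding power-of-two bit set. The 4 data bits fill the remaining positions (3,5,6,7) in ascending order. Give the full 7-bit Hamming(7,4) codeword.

0100101

Place data bits at non-power-of-two positions: b3=0, b5=1, b6=0, b7=1.
p1 = XOR of data positions {3,5,7} = 0⊕1⊕1 = 0
p2 = XOR of data positions {3,6,7} = 0⊕0⊕1 = 1
p4 = XOR of data positions {5,6,7} = 1⊕0⊕1 = 0
Codeword b1..b7 = 0100101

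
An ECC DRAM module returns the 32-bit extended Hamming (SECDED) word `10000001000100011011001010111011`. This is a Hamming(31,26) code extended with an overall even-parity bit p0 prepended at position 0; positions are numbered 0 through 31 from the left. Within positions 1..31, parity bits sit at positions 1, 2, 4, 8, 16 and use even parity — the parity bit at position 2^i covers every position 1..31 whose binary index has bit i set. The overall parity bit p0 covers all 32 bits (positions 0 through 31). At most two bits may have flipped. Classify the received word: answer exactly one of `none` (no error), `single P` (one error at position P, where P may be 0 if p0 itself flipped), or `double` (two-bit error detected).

none

s1: b1⊕b3⊕b5⊕b7⊕b9⊕b11⊕b13⊕b15⊕b17⊕b19⊕b21⊕b23⊕b25⊕b27⊕b29⊕b31 = 0⊕0⊕0⊕1⊕0⊕1⊕0⊕1⊕0⊕1⊕0⊕0⊕0⊕1⊕0⊕1 = 0
s2: b2⊕b3⊕b6⊕b7⊕b10⊕b11⊕b14⊕b15⊕b18⊕b19⊕b22⊕b23⊕b26⊕b27⊕b30⊕b31 = 0⊕0⊕0⊕1⊕0⊕1⊕0⊕1⊕1⊕1⊕1⊕0⊕1⊕1⊕1⊕1 = 0
s4: b4⊕b5⊕b6⊕b7⊕b12⊕b13⊕b14⊕b15⊕b20⊕b21⊕b22⊕b23⊕b28⊕b29⊕b30⊕b31 = 0⊕0⊕0⊕1⊕0⊕0⊕0⊕1⊕0⊕0⊕1⊕0⊕1⊕0⊕1⊕1 = 0
s8: b8⊕b9⊕b10⊕b11⊕b12⊕b13⊕b14⊕b15⊕b24⊕b25⊕b26⊕b27⊕b28⊕b29⊕b30⊕b31 = 0⊕0⊕0⊕1⊕0⊕0⊕0⊕1⊕1⊕0⊕1⊕1⊕1⊕0⊕1⊕1 = 0
s16: b16⊕b17⊕b18⊕b19⊕b20⊕b21⊕b22⊕b23⊕b24⊕b25⊕b26⊕b27⊕b28⊕b29⊕b30⊕b31 = 1⊕0⊕1⊕1⊕0⊕0⊕1⊕0⊕1⊕0⊕1⊕1⊕1⊕0⊕1⊕1 = 0
Syndrome (s16...s1) = 00000 → position 0 (no error).
Overall parity (XOR of all 32 bits, including p0): 1⊕0⊕0⊕0⊕0⊕0⊕0⊕1⊕0⊕0⊕0⊕1⊕0⊕0⊕0⊕1⊕1⊕0⊕1⊕1⊕0⊕0⊕1⊕0⊕1⊕0⊕1⊕1⊕1⊕0⊕1⊕1 = 0
Overall=0, syndrome position=0 → no error.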